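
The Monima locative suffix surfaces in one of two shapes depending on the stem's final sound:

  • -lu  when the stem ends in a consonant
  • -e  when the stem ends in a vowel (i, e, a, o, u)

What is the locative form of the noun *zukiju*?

*zukiju* — final sound /u/ (a vowel) → -e → *zukijue*.

zukijue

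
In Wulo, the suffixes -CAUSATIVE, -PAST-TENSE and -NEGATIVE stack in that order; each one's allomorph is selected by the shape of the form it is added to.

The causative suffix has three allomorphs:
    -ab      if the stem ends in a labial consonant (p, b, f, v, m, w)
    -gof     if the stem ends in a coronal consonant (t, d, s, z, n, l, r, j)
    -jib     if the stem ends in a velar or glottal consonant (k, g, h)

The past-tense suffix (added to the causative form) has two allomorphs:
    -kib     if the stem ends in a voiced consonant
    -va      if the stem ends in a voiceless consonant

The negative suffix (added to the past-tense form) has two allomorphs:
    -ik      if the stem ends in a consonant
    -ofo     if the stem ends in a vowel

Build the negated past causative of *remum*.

remumabkibik

Since the final consonant of *remum* is /m/ (labial), it takes -ab, giving *remumab*.
The final consonant of the causative form *remumab* is /b/, which is voiced, so the past-tense suffix is -kib, giving *remumabkib*.
The past-tense form *remumabkib* — final sound /b/ (a consonant) → -ik → *remumabkibik*.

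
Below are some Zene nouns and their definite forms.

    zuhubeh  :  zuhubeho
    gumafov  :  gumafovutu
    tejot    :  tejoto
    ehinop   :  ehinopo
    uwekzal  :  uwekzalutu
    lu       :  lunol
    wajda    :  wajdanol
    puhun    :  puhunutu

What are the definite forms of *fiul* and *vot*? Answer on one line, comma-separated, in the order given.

fiulutu, voto

Looking at the final sound of each stem: -o when the stem ends in a voiceless consonant (*zuhubeh*, *tejot*, *ehinop*); -utu when the stem ends in a voiced consonant (*gumafov*, *uwekzal*, *puhun*); -nol when the stem ends in a vowel (*lu*, *wajda*).
The final sound of *fiul* is /l/, which is a voiced consonant, so the suffix is -utu, giving *fiulutu*.
The final sound of *vot* is /t/, which is a voiceless consonant, so the suffix is -o, giving *voto*.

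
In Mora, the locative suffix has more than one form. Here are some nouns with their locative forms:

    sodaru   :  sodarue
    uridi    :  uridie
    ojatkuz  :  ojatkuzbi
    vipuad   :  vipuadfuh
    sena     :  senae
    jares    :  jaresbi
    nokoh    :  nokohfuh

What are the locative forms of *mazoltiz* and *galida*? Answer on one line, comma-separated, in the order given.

mazoltizbi, galidae

Looking at the final sound of each stem: -bi when the stem ends in a sibilant (*ojatkuz*, *jares*); -fuh when the stem ends in a non-sibilant consonant (*vipuad*, *nokoh*); -e when the stem ends in a vowel (*sodaru*, *uridi*, *sena*).
Since the final sound of *mazoltiz* is /z/ (a sibilant), it takes -bi, giving *mazoltizbi*.
The final sound of *galida* is /a/, which is a vowel, so the suffix is -e, giving *galidae*.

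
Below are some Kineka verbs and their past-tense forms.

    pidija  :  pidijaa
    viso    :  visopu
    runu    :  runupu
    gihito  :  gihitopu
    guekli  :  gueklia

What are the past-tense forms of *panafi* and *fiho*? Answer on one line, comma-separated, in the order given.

The alternation tracks the last vowel of the stem — -pu when the last vowel of the stem is a rounded vowel (*viso*, *runu*, *gihito*); -a when the last vowel of the stem is an unrounded vowel (*pidija*, *guekli*).
*panafi* — last vowel /i/ (an unrounded vowel) → -a → *panafia*.
Since the last vowel of *fiho* is /o/ (a rounded vowel), it takes -pu, giving *fihopu*.

panafia, fihopu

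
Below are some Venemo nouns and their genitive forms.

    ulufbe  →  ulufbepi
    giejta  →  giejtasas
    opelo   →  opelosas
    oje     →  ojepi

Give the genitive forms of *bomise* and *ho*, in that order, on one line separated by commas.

The pattern is front/back vowel harmony: -pi when the last vowel of the stem is a front vowel (*ulufbe*, *oje*); -sas when the last vowel of the stem is a back vowel (*giejta*, *opelo*).
Since the last vowel of *bomise* is /e/ (a front vowel), it takes -pi, giving *bomisepi*.
*ho*: last vowel = /o/, a back vowel → -sas → *hosas*.

bomisepi, hosas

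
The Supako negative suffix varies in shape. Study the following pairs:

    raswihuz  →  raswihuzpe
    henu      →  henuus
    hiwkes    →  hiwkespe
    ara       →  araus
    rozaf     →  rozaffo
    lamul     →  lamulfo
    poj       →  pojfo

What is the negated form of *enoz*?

The alternation tracks the final sound of the stem — -pe when the stem ends in a sibilant (*raswihuz*, *hiwkes*); -fo when the stem ends in a non-sibilant consonant (*rozaf*, *lamul*, *poj*); -us when the stem ends in a vowel (*henu*, *ara*).
*enoz*: final sound = /z/, a sibilant → -pe → *enozpe*.

enozpe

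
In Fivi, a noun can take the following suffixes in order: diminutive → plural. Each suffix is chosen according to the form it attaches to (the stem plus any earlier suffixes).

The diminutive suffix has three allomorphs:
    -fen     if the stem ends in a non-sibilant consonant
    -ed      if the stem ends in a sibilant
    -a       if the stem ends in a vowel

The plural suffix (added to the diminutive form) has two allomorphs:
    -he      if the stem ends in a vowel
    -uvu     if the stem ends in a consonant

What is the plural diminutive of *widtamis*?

Since the final sound of *widtamis* is /s/ (a sibilant), it takes -ed, giving *widtamised*.
The diminutive form *widtamised*: final sound = /d/, a consonant → -uvu → *widtamiseduvu*.

widtamiseduvu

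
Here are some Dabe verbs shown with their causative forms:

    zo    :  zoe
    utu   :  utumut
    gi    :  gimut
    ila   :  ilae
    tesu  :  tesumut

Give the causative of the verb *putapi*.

putapimut

The suffix is conditioned by the last vowel: -mut when the last vowel of the stem is a high vowel (*utu*, *gi*, *tesu*); -e when the last vowel of the stem is a non-high vowel (*zo*, *ila*).
*putapi* — last vowel /i/ (a high vowel) → -mut → *putapimut*.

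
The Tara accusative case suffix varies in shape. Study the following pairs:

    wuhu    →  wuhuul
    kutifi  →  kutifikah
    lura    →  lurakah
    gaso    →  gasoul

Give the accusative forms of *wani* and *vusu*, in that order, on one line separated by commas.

The suffix is conditioned by the last vowel: -ul when the last vowel of the stem is a rounded vowel (*wuhu*, *gaso*); -kah when the last vowel of the stem is an unrounded vowel (*kutifi*, *lura*).
Since the last vowel of *wani* is /i/ (an unrounded vowel), it takes -kah, giving *wanikah*.
Since the last vowel of *vusu* is /u/ (a rounded vowel), it takes -ul, giving *vusuul*.

wanikah, vusuul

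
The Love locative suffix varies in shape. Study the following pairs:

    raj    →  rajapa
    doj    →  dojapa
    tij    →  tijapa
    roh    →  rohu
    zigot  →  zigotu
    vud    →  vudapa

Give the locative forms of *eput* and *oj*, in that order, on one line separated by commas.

eputu, ojapa

The alternation tracks the final consonant of the stem — -u when the stem ends in a voiceless consonant (*roh*, *zigot*); -apa when the stem ends in a voiced consonant (*raj*, *doj*, *tij*, *vud*).
The final consonant of *eput* is /t/, which is voiceless, so the suffix is -u, giving *eputu*.
*oj* — final consonant /j/ (voiced) → -apa → *ojapa*.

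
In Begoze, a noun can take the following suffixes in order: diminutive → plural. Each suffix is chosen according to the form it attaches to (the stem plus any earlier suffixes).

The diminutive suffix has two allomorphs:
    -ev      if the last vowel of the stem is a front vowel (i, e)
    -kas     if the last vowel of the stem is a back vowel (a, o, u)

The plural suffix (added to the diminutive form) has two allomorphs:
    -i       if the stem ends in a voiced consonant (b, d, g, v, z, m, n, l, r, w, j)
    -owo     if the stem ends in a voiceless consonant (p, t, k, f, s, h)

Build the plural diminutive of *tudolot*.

*tudolot* — last vowel /o/ (a back vowel) → -kas → *tudolotkas*.
The final consonant of the diminutive form *tudolotkas* is /s/, which is voiceless, so the plural suffix is -owo, giving *tudolotkasowo*.

tudolotkasowo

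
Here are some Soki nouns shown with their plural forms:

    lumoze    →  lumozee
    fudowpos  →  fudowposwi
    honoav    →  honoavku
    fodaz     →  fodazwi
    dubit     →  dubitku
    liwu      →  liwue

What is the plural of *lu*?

The alternation tracks the final sound of the stem — -wi when the stem ends in a sibilant (*fudowpos*, *fodaz*); -ku when the stem ends in a non-sibilant consonant (*honoav*, *dubit*); -e when the stem ends in a vowel (*lumoze*, *liwu*).
*lu*: final sound = /u/, a vowel → -e → *lue*.

lue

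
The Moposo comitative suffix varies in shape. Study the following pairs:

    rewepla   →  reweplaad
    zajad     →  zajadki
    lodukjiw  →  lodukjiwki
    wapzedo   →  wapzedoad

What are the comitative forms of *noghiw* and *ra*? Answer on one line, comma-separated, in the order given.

The suffix is conditioned by the final sound: -ki when the stem ends in a consonant (*zajad*, *lodukjiw*); -ad when the stem ends in a vowel (*rewepla*, *wapzedo*).
Since the final sound of *noghiw* is /w/ (a consonant), it takes -ki, giving *noghiwki*.
The final sound of *ra* is /a/, which is a vowel, so the suffix is -ad, giving *raad*.

noghiwki, raad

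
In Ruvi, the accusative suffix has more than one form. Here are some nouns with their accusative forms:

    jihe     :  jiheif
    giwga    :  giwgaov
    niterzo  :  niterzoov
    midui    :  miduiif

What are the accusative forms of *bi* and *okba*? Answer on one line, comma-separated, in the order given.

biif, okbaov

The alternation tracks the last vowel of the stem — -if when the last vowel of the stem is a front vowel (*jihe*, *midui*); -ov when the last vowel of the stem is a back vowel (*giwga*, *niterzo*).
The last vowel of *bi* is /i/, which is a front vowel, so the suffix is -if, giving *biif*.
*okba* — last vowel /a/ (a back vowel) → -ov → *okbaov*.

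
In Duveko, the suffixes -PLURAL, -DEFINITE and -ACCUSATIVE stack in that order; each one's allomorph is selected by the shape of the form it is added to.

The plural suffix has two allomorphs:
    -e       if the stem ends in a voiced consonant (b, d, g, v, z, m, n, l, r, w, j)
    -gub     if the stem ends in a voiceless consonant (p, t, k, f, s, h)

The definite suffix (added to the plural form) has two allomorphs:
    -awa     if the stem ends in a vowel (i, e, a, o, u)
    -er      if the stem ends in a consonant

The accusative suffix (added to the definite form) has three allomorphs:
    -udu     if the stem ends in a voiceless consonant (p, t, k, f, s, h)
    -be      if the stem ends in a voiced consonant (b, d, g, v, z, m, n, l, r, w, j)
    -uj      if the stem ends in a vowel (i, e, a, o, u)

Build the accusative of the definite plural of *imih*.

imihguberbe

*imih*: final consonant = /h/, voiceless → -gub → *imihgub*.
Since the final sound of the plural form *imihgub* is /b/ (a consonant), it takes -er, giving *imihguber*.
Since the final sound of the definite form *imihguber* is /r/ (a voiced consonant), it takes -be, giving *imihguberbe*.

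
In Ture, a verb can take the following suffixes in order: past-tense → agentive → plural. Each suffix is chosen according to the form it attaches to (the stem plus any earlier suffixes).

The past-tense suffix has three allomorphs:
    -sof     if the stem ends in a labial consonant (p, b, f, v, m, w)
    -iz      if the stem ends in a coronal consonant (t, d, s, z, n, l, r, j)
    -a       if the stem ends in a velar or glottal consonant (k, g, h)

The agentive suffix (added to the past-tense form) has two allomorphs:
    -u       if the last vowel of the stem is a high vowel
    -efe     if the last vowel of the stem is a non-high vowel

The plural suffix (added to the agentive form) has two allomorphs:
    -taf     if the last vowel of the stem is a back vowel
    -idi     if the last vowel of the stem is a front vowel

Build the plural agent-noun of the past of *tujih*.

tujihaefeidi

*tujih* — final consonant /h/ (velar/glottal) → -a → *tujiha*.
Since the last vowel of the past-tense form *tujiha* is /a/ (a non-high vowel), it takes -efe, giving *tujihaefe*.
The agentive form *tujihaefe* — last vowel /e/ (a front vowel) → -idi → *tujihaefeidi*.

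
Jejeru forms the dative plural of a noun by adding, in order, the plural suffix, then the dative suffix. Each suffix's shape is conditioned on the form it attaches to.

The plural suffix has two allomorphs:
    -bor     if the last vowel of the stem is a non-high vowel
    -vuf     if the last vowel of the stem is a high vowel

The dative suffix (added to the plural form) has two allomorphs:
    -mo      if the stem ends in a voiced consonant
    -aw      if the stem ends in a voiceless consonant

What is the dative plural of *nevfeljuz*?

nevfeljuzvufaw

*nevfeljuz* — last vowel /u/ (a high vowel) → -vuf → *nevfeljuzvuf*.
Since the final consonant of the plural form *nevfeljuzvuf* is /f/ (voiceless), it takes -aw, giving *nevfeljuzvufaw*.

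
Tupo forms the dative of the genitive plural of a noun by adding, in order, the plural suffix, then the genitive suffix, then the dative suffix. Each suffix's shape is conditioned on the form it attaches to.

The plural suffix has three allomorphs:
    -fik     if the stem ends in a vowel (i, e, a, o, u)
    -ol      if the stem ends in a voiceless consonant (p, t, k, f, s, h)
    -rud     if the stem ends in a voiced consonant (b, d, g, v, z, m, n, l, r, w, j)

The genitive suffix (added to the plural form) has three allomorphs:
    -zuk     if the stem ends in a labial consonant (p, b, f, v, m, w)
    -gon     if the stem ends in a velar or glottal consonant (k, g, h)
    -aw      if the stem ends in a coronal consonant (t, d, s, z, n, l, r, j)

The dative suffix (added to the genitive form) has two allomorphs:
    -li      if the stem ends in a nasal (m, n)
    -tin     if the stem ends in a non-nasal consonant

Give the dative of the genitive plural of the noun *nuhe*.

*nuhe*: final sound = /e/, a vowel → -fik → *nuhefik*.
The plural form *nuhefik*: final consonant = /k/, velar/glottal → -gon → *nuhefikgon*.
The genitive form *nuhefikgon*: final consonant = /n/, a nasal → -li → *nuhefikgonli*.

nuhefikgonli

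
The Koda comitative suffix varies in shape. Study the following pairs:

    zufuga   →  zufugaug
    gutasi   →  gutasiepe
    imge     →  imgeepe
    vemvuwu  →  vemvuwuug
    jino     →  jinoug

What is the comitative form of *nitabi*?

nitabiepe

The pattern is front/back vowel harmony: -epe when the last vowel of the stem is a front vowel (*gutasi*, *imge*); -ug when the last vowel of the stem is a back vowel (*zufuga*, *vemvuwu*, *jino*).
*nitabi* — last vowel /i/ (a front vowel) → -epe → *nitabiepe*.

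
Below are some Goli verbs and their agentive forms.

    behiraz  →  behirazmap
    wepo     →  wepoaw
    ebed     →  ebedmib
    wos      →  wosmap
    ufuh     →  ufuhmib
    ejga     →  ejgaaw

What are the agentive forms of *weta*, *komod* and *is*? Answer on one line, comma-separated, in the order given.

Looking at the final sound of each stem: -map when the stem ends in a sibilant (*behiraz*, *wos*); -mib when the stem ends in a non-sibilant consonant (*ebed*, *ufuh*); -aw when the stem ends in a vowel (*wepo*, *ejga*).
Since the final sound of *weta* is /a/ (a vowel), it takes -aw, giving *wetaaw*.
The final sound of *komod* is /d/, which is a non-sibilant consonant, so the suffix is -mib, giving *komodmib*.
*is* — final sound /s/ (a sibilant) → -map → *ismap*.

wetaaw, komodmib, ismap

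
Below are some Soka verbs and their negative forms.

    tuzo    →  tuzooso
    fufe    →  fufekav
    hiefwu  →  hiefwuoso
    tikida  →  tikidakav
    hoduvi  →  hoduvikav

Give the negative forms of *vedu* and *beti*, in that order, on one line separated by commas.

The alternation tracks the last vowel of the stem — -oso when the last vowel of the stem is a rounded vowel (*tuzo*, *hiefwu*); -kav when the last vowel of the stem is an unrounded vowel (*fufe*, *tikida*, *hoduvi*).
*vedu*: last vowel = /u/, a rounded vowel → -oso → *veduoso*.
Since the last vowel of *beti* is /i/ (an unrounded vowel), it takes -kav, giving *betikav*.

veduoso, betikav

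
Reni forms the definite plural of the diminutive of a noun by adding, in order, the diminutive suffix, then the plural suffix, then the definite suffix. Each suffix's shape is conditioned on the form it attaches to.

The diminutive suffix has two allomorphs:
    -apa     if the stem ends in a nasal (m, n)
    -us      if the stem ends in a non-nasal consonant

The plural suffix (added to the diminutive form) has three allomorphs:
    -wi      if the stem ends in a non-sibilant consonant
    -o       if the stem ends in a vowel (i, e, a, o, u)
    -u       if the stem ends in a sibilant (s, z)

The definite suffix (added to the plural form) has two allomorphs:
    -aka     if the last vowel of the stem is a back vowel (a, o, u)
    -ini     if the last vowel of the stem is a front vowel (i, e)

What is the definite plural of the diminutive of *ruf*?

Since the final consonant of *ruf* is /f/ (non-nasal), it takes -us, giving *rufus*.
The diminutive form *rufus* — final sound /s/ (a sibilant) → -u → *rufusu*.
The plural form *rufusu*: last vowel = /u/, a back vowel → -aka → *rufusuaka*.

rufusuaka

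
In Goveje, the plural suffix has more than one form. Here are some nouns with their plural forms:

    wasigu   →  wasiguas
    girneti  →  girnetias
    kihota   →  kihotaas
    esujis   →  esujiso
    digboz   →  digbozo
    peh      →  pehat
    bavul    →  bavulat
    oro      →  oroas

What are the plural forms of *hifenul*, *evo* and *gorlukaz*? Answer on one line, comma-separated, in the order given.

hifenulat, evoas, gorlukazo

The alternation tracks the final sound of the stem — -o when the stem ends in a sibilant (*esujis*, *digboz*); -at when the stem ends in a non-sibilant consonant (*peh*, *bavul*); -as when the stem ends in a vowel (*wasigu*, *girneti*, *kihota*, *oro*).
The final sound of *hifenul* is /l/, which is a non-sibilant consonant, so the suffix is -at, giving *hifenulat*.
Since the final sound of *evo* is /o/ (a vowel), it takes -as, giving *evoas*.
The final sound of *gorlukaz* is /z/, which is a sibilant, so the suffix is -o, giving *gorlukazo*.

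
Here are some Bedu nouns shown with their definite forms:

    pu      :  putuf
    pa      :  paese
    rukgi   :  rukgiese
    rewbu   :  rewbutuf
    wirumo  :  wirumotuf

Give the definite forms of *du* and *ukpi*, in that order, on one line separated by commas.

The suffix is conditioned by the last vowel: -tuf when the last vowel of the stem is a rounded vowel (*pu*, *rewbu*, *wirumo*); -ese when the last vowel of the stem is an unrounded vowel (*pa*, *rukgi*).
*du*: last vowel = /u/, a rounded vowel → -tuf → *dutuf*.
The last vowel of *ukpi* is /i/, which is an unrounded vowel, so the suffix is -ese, giving *ukpiese*.

dutuf, ukpiese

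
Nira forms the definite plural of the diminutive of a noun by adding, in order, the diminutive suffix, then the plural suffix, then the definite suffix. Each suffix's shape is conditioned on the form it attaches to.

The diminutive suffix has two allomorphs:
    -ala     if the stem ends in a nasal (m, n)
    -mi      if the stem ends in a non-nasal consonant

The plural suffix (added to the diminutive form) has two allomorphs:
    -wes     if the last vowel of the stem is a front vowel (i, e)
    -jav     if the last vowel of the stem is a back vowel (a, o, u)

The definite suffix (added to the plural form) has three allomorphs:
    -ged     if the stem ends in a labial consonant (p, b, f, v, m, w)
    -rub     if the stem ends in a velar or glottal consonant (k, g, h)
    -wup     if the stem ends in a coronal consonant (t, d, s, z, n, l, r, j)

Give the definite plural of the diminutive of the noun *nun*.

nunalajavged

*nun*: final consonant = /n/, a nasal → -ala → *nunala*.
Since the last vowel of the diminutive form *nunala* is /a/ (a back vowel), it takes -jav, giving *nunalajav*.
The final consonant of the plural form *nunalajav* is /v/, which is labial, so the definite suffix is -ged, giving *nunalajavged*.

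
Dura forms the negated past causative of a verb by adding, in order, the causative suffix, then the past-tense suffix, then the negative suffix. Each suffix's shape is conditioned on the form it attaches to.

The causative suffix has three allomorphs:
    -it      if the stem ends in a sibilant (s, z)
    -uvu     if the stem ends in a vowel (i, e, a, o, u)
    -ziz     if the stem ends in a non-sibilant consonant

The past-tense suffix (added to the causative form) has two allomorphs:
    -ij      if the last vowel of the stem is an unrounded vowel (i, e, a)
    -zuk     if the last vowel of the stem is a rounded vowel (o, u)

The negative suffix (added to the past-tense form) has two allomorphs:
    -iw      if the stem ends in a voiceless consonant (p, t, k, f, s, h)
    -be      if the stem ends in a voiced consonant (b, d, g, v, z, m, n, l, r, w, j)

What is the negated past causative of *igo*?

igouvuzukiw

*igo*: final sound = /o/, a vowel → -uvu → *igouvu*.
The causative form *igouvu* — last vowel /u/ (a rounded vowel) → -zuk → *igouvuzuk*.
The past-tense form *igouvuzuk*: final consonant = /k/, voiceless → -iw → *igouvuzukiw*.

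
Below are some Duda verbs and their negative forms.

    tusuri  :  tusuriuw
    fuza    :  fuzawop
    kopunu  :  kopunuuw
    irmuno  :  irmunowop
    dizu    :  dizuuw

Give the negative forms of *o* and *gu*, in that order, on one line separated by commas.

The suffix is conditioned by the last vowel: -uw when the last vowel of the stem is a high vowel (*tusuri*, *kopunu*, *dizu*); -wop when the last vowel of the stem is a non-high vowel (*fuza*, *irmuno*).
*o* — last vowel /o/ (a non-high vowel) → -wop → *owop*.
The last vowel of *gu* is /u/, which is a high vowel, so the suffix is -uw, giving *guuw*.

owop, guuw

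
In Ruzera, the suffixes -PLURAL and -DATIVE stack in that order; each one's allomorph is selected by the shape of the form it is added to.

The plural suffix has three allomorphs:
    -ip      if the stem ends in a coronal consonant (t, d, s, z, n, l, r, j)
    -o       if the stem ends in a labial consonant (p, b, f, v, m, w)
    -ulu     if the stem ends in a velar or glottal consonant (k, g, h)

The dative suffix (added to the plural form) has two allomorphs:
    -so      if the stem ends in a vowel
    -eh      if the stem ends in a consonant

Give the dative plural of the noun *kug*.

kuguluso

Since the final consonant of *kug* is /g/ (velar/glottal), it takes -ulu, giving *kugulu*.
The plural form *kugulu* — final sound /u/ (a vowel) → -so → *kuguluso*.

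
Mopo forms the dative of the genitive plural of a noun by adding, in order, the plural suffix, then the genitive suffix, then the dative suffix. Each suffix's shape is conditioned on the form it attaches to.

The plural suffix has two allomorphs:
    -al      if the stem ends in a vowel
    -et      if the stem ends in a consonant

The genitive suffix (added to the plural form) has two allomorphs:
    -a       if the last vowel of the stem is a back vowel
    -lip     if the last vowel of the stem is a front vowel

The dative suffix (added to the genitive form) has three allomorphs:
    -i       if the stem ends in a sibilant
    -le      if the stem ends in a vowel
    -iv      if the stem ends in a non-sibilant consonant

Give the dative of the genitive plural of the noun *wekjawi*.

*wekjawi*: final sound = /i/, a vowel → -al → *wekjawial*.
The last vowel of the plural form *wekjawial* is /a/, which is a back vowel, so the genitive suffix is -a, giving *wekjawiala*.
The final sound of the genitive form *wekjawiala* is /a/, which is a vowel, so the dative suffix is -le, giving *wekjawialale*.

wekjawialale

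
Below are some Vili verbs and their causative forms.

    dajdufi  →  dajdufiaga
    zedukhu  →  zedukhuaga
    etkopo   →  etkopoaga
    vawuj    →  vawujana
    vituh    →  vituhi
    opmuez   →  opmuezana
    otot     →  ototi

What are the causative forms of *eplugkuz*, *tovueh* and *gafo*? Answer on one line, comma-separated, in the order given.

The suffix is conditioned by the final sound: -i when the stem ends in a voiceless consonant (*vituh*, *otot*); -ana when the stem ends in a voiced consonant (*vawuj*, *opmuez*); -aga when the stem ends in a vowel (*dajdufi*, *zedukhu*, *etkopo*).
Since the final sound of *eplugkuz* is /z/ (a voiced consonant), it takes -ana, giving *eplugkuzana*.
Since the final sound of *tovueh* is /h/ (a voiceless consonant), it takes -i, giving *tovuehi*.
*gafo* — final sound /o/ (a vowel) → -aga → *gafoaga*.

eplugkuzana, tovuehi, gafoaga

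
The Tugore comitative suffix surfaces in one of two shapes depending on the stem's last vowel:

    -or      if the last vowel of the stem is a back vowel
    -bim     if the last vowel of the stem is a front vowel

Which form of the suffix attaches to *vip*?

The last vowel of *vip* is /i/, which is a front vowel, so the suffix is -bim.

-bim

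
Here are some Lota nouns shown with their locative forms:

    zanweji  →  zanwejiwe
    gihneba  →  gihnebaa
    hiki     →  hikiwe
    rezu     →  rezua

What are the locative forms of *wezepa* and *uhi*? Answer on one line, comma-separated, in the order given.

wezepaa, uhiwe

The pattern is front/back vowel harmony: -we when the last vowel of the stem is a front vowel (*zanweji*, *hiki*); -a when the last vowel of the stem is a back vowel (*gihneba*, *rezu*).
The last vowel of *wezepa* is /a/, which is a back vowel, so the suffix is -a, giving *wezepaa*.
*uhi* — last vowel /i/ (a front vowel) → -we → *uhiwe*.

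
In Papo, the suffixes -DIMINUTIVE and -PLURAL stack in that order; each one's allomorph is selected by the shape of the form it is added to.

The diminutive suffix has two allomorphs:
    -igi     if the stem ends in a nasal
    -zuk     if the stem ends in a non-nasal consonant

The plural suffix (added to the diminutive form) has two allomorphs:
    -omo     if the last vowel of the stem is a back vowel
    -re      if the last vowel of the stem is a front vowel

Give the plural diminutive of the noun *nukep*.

nukepzukomo

The final consonant of *nukep* is /p/, which is non-nasal, so the diminutive suffix is -zuk, giving *nukepzuk*.
Since the last vowel of the diminutive form *nukepzuk* is /u/ (a back vowel), it takes -omo, giving *nukepzukomo*.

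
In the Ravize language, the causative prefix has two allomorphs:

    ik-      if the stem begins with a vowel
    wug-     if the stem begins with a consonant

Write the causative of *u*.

Since the first sound of *u* is /u/ (a vowel), it takes ik-, giving *iku*.

iku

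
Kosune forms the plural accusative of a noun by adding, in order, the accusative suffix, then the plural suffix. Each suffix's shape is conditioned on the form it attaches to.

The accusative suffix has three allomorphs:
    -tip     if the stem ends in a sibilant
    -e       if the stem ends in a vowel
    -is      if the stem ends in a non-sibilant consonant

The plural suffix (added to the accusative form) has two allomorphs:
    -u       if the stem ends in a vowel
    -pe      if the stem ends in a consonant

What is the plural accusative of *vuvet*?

*vuvet*: final sound = /t/, a non-sibilant consonant → -is → *vuvetis*.
The accusative form *vuvetis* — final sound /s/ (a consonant) → -pe → *vuvetispe*.

vuvetispe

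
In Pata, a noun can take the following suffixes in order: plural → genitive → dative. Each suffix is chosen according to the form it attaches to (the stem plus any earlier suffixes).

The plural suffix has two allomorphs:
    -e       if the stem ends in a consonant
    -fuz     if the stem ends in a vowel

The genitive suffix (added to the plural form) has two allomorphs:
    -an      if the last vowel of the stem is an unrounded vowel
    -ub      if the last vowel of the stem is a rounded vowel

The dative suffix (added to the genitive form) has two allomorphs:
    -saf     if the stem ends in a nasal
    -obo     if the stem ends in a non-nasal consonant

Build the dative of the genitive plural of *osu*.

osufuzubobo

*osu* — final sound /u/ (a vowel) → -fuz → *osufuz*.
The plural form *osufuz* — last vowel /u/ (a rounded vowel) → -ub → *osufuzub*.
The final consonant of the genitive form *osufuzub* is /b/, which is non-nasal, so the dative suffix is -obo, giving *osufuzubobo*.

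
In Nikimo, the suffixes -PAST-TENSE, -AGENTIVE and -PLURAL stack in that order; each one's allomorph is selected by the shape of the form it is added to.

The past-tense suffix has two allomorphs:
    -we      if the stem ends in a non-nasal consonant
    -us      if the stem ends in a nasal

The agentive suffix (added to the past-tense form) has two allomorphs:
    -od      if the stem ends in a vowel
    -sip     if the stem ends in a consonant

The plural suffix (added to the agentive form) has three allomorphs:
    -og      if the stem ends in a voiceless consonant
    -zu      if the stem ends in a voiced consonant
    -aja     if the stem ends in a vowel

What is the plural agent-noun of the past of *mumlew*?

*mumlew*: final consonant = /w/, non-nasal → -we → *mumlewwe*.
The final sound of the past-tense form *mumlewwe* is /e/, which is a vowel, so the agentive suffix is -od, giving *mumlewweod*.
Since the final sound of the agentive form *mumlewweod* is /d/ (a voiced consonant), it takes -zu, giving *mumlewweodzu*.

mumlewweodzu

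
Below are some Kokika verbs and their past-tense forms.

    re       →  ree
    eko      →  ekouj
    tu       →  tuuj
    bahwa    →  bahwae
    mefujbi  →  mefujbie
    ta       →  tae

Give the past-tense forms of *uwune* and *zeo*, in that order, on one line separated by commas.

The alternation tracks the last vowel of the stem — -uj when the last vowel of the stem is a rounded vowel (*eko*, *tu*); -e when the last vowel of the stem is an unrounded vowel (*re*, *bahwa*, *mefujbi*, *ta*).
Since the last vowel of *uwune* is /e/ (an unrounded vowel), it takes -e, giving *uwunee*.
*zeo*: last vowel = /o/, a rounded vowel → -uj → *zeouj*.

uwunee, zeouj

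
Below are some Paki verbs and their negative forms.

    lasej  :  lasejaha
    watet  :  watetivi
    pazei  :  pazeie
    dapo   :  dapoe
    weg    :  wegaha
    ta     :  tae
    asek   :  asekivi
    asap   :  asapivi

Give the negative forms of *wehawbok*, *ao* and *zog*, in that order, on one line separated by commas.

Looking at the final sound of each stem: -ivi when the stem ends in a voiceless consonant (*watet*, *asek*, *asap*); -aha when the stem ends in a voiced consonant (*lasej*, *weg*); -e when the stem ends in a vowel (*pazei*, *dapo*, *ta*).
Since the final sound of *wehawbok* is /k/ (a voiceless consonant), it takes -ivi, giving *wehawbokivi*.
*ao*: final sound = /o/, a vowel → -e → *aoe*.
The final sound of *zog* is /g/, which is a voiced consonant, so the suffix is -aha, giving *zogaha*.

wehawbokivi, aoe, zogaha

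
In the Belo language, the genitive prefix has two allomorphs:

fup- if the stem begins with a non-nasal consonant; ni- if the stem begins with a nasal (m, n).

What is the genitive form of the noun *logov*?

fuplogov

*logov* — first consonant /l/ (non-nasal) → fup- → *fuplogov*.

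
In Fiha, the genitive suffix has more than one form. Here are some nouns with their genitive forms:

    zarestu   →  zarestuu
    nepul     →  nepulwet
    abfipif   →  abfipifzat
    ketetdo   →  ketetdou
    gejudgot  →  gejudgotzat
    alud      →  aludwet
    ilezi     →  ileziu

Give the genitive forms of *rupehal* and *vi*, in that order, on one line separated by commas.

The suffix is conditioned by the final sound: -zat when the stem ends in a voiceless consonant (*abfipif*, *gejudgot*); -wet when the stem ends in a voiced consonant (*nepul*, *alud*); -u when the stem ends in a vowel (*zarestu*, *ketetdo*, *ilezi*).
*rupehal* — final sound /l/ (a voiced consonant) → -wet → *rupehalwet*.
The final sound of *vi* is /i/, which is a vowel, so the suffix is -u, giving *viu*.

rupehalwet, viu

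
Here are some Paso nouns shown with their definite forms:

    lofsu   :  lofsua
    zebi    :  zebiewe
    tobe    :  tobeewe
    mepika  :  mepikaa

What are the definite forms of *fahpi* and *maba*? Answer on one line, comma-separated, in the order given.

Looking at the last vowel of each stem: -ewe when the last vowel of the stem is a front vowel (*zebi*, *tobe*); -a when the last vowel of the stem is a back vowel (*lofsu*, *mepika*).
*fahpi*: last vowel = /i/, a front vowel → -ewe → *fahpiewe*.
The last vowel of *maba* is /a/, which is a back vowel, so the suffix is -a, giving *mabaa*.

fahpiewe, mabaa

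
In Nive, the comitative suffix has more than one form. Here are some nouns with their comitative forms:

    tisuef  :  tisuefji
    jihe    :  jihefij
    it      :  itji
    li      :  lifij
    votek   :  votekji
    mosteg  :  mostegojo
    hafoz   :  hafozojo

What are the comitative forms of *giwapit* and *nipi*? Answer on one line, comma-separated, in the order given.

The alternation tracks the final sound of the stem — -ji when the stem ends in a voiceless consonant (*tisuef*, *it*, *votek*); -ojo when the stem ends in a voiced consonant (*mosteg*, *hafoz*); -fij when the stem ends in a vowel (*jihe*, *li*).
*giwapit*: final sound = /t/, a voiceless consonant → -ji → *giwapitji*.
The final sound of *nipi* is /i/, which is a vowel, so the suffix is -fij, giving *nipifij*.

giwapitji, nipifij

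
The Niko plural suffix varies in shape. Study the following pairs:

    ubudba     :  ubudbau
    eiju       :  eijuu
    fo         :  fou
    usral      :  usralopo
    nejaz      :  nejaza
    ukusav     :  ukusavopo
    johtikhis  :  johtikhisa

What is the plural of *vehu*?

The suffix is conditioned by the final sound: -a when the stem ends in a sibilant (*nejaz*, *johtikhis*); -opo when the stem ends in a non-sibilant consonant (*usral*, *ukusav*); -u when the stem ends in a vowel (*ubudba*, *eiju*, *fo*).
The final sound of *vehu* is /u/, which is a vowel, so the suffix is -u, giving *vehuu*.

vehuu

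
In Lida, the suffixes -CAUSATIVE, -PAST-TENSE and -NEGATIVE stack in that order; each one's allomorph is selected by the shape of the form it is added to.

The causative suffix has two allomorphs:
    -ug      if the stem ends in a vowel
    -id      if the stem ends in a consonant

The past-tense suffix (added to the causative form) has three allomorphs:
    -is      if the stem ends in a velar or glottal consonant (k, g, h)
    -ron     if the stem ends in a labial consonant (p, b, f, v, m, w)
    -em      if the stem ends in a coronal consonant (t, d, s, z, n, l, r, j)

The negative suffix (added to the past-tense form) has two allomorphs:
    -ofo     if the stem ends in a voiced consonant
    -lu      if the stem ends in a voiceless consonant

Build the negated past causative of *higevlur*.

higevluridemofo

*higevlur*: final sound = /r/, a consonant → -id → *higevlurid*.
Since the final consonant of the causative form *higevlurid* is /d/ (coronal), it takes -em, giving *higevluridem*.
The final consonant of the past-tense form *higevluridem* is /m/, which is voiced, so the negative suffix is -ofo, giving *higevluridemofo*.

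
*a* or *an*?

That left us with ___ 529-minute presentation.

a

The indefinite article is chosen by the initial *sound* of the following word, not its spelling.
The number *529* is spoken "five hundred …", beginning with /faɪv/ — a consonant sound.
So the article is *a*: That left us with a 529-minute presentation.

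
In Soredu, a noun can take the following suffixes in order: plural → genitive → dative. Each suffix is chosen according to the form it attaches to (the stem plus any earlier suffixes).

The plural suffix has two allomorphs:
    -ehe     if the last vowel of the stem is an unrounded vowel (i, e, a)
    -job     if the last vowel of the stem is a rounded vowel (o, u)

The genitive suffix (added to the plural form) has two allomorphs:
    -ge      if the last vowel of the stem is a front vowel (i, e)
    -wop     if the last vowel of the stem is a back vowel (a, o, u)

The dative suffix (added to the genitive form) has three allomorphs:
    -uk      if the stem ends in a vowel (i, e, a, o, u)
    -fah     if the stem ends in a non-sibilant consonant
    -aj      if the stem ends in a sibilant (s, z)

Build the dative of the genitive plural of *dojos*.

dojosjobwopfah

*dojos* — last vowel /o/ (a rounded vowel) → -job → *dojosjob*.
Since the last vowel of the plural form *dojosjob* is /o/ (a back vowel), it takes -wop, giving *dojosjobwop*.
The final sound of the genitive form *dojosjobwop* is /p/, which is a non-sibilant consonant, so the dative suffix is -fah, giving *dojosjobwopfah*.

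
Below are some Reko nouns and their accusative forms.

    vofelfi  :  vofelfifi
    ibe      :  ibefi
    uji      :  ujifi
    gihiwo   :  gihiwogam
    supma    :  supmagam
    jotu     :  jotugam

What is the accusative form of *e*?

efi

The pattern is front/back vowel harmony: -fi when the last vowel of the stem is a front vowel (*vofelfi*, *ibe*, *uji*); -gam when the last vowel of the stem is a back vowel (*gihiwo*, *supma*, *jotu*).
Since the last vowel of *e* is /e/ (a front vowel), it takes -fi, giving *efi*.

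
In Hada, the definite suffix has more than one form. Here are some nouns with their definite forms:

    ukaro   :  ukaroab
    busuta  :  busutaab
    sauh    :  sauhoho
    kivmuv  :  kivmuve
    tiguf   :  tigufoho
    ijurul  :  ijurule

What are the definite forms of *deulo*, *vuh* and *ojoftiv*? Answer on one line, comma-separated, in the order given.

The pattern is voicing of the final sound: -oho when the stem ends in a voiceless consonant (*sauh*, *tiguf*); -e when the stem ends in a voiced consonant (*kivmuv*, *ijurul*); -ab when the stem ends in a vowel (*ukaro*, *busuta*).
Since the final sound of *deulo* is /o/ (a vowel), it takes -ab, giving *deuloab*.
Since the final sound of *vuh* is /h/ (a voiceless consonant), it takes -oho, giving *vuhoho*.
Since the final sound of *ojoftiv* is /v/ (a voiced consonant), it takes -e, giving *ojoftive*.

deuloab, vuhoho, ojoftive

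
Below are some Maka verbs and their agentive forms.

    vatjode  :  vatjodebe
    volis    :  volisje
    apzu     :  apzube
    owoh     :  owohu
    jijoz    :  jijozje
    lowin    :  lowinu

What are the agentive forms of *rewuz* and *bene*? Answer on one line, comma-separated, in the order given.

The suffix is conditioned by the final sound: -je when the stem ends in a sibilant (*volis*, *jijoz*); -u when the stem ends in a non-sibilant consonant (*owoh*, *lowin*); -be when the stem ends in a vowel (*vatjode*, *apzu*).
*rewuz*: final sound = /z/, a sibilant → -je → *rewuzje*.
*bene*: final sound = /e/, a vowel → -be → *benebe*.

rewuzje, benebe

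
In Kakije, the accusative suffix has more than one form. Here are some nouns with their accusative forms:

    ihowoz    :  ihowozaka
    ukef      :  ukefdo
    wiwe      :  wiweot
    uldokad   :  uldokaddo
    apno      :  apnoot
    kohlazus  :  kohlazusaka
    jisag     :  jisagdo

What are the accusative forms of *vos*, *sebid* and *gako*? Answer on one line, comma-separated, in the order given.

vosaka, sebiddo, gakoot

Looking at the final sound of each stem: -aka when the stem ends in a sibilant (*ihowoz*, *kohlazus*); -do when the stem ends in a non-sibilant consonant (*ukef*, *uldokad*, *jisag*); -ot when the stem ends in a vowel (*wiwe*, *apno*).
*vos* — final sound /s/ (a sibilant) → -aka → *vosaka*.
*sebid*: final sound = /d/, a non-sibilant consonant → -do → *sebiddo*.
*gako*: final sound = /o/, a vowel → -ot → *gakoot*.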